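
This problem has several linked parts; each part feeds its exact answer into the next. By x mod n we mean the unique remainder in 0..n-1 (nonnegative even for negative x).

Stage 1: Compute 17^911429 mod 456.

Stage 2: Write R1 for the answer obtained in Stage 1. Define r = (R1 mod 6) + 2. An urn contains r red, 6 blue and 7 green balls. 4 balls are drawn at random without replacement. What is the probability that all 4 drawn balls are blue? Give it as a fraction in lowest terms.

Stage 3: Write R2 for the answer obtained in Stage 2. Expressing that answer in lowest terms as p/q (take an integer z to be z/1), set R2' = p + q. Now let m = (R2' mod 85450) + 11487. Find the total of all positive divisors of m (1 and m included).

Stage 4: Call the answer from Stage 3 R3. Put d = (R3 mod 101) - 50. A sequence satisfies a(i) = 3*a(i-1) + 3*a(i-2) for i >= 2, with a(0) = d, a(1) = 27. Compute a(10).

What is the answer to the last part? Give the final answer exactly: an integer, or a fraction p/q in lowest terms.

648567

Stage 1: squarings mod 456: 17^1=17, 17^2=289, 17^4=73, 17^8=313, 17^16=385, 17^32=25, 17^64=169, 17^128=289, 17^256=73, 17^512=313, 17^1024=385, 17^2048=25, 17^4096=169, 17^8192=289, 17^16384=73, 17^32768=313, 17^65536=385, 17^131072=25, 17^262144=169, 17^524288=289; 17^911429 = 17^1 * 17^4 * 17^64 * 17^2048 * 17^8192 * 17^16384 * 17^32768 * 17^65536 * 17^262144 * 17^524288 = 161 (mod 456); answer 161
Stage 2: R1 = 161; r = 7; total draws C(20,4) = 4845; favorable C(6,4) = 15; P = 1/323; answer 1/323
Stage 3: R2 = 1/323; threaded value p + q = 324; m = 11811; 11811 = 3 * 31 * 127; sigma = (1 + 3) * (1 + 31) * (1 + 127) = 4 * 32 * 128 = 16384; answer 16384
Stage 4: R3 = 16384; d = -28; a(2) = 3*(27) + 3*(-28) = -3; iterating: a(2)=-3, a(3)=72, a(4)=207, a(5)=837, a(6)=3132, a(7)=11907, a(8)=45117, a(9)=171072, a(10)=648567; answer 648567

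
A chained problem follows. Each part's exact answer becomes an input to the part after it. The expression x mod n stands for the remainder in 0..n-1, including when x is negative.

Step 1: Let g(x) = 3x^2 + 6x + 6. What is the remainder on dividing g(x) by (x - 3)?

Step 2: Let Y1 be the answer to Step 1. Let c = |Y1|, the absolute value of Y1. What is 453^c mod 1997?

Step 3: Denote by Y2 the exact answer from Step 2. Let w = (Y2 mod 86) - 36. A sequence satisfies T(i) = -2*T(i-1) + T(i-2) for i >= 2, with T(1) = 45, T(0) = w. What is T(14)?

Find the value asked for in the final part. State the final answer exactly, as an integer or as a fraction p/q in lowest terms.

-3467885

Step 1: remainder = value at the root: 3*(3)^2 + 6*(3)^1 + 6 = (27) + (18) + (6) = 51; answer 51
Step 2: Y1 = 51; c = 51; squarings mod 1997: 453^1=453, 453^2=1515, 453^4=672, 453^8=262, 453^16=746, 453^32=1350; 453^51 = 453^1 * 453^2 * 453^16 * 453^32 = 1503 (mod 1997); answer 1503
Step 3: Y2 = 1503; w = 5; T(2) = -2*(45) + 1*(5) = -85; iterating: T(2)=-85, T(3)=215, T(4)=-515, T(5)=1245, T(6)=-3005, T(7)=7255, T(8)=-17515, T(9)=42285, T(10)=-102085, T(11)=246455, T(12)=-594995, T(13)=1436445, T(14)=-3467885; answer -3467885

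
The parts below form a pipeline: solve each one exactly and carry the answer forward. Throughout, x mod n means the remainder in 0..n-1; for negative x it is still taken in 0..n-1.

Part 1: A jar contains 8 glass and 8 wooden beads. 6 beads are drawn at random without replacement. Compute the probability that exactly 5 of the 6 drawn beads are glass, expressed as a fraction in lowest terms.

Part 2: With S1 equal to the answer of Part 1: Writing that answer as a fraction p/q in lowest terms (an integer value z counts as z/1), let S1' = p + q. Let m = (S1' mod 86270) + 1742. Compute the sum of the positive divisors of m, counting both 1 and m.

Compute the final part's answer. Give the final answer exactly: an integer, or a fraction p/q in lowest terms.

2528

Part 1: total draws C(16,6) = 8008; favorable C(8,5)*C(8,1) = 448; P = 8/143; answer 8/143
Part 2: S1 = 8/143; threaded value p + q = 151; m = 1893; 1893 = 3 * 631; sigma = (1 + 3) * (1 + 631) = 4 * 632 = 2528; answer 2528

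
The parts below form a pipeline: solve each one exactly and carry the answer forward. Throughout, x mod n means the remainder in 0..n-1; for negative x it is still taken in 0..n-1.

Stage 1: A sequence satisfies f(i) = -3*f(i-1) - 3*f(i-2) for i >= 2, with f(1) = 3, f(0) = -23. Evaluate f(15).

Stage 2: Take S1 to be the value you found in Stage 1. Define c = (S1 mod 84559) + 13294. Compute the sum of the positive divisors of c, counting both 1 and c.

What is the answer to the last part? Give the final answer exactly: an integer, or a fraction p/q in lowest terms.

72600

Stage 1: f(2) = -3*(3) - 3*(-23) = 60; iterating: f(2)=60, f(3)=-189, f(4)=387, f(5)=-594, f(6)=621, f(7)=-81, f(8)=-1620, f(9)=5103, f(10)=-10449, f(11)=16038, f(12)=-16767, f(13)=2187, f(14)=43740, f(15)=-137781; answer -137781
Stage 2: S1 = -137781; c = 44631; 44631 = 3^4 * 19 * 29; sigma = (1 + 3 + 9 + 27 + 81) * (1 + 19) * (1 + 29) = 121 * 20 * 30 = 72600; answer 72600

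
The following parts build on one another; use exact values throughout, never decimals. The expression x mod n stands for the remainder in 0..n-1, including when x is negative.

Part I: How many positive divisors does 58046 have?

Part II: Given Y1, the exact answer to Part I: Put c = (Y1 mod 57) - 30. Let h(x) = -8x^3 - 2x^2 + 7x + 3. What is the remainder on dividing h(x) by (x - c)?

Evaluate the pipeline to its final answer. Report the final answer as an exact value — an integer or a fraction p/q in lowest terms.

Part I: 58046 = 2 * 29023; number of divisors = (1+1) * (1+1) = 4; answer 4
Part II: Y1 = 4; c = -26; remainder = value at the root: -8*(-26)^3 - 2*(-26)^2 + 7*(-26)^1 + 3 = (140608) + (-1352) + (-182) + (3) = 139077; answer 139077

139077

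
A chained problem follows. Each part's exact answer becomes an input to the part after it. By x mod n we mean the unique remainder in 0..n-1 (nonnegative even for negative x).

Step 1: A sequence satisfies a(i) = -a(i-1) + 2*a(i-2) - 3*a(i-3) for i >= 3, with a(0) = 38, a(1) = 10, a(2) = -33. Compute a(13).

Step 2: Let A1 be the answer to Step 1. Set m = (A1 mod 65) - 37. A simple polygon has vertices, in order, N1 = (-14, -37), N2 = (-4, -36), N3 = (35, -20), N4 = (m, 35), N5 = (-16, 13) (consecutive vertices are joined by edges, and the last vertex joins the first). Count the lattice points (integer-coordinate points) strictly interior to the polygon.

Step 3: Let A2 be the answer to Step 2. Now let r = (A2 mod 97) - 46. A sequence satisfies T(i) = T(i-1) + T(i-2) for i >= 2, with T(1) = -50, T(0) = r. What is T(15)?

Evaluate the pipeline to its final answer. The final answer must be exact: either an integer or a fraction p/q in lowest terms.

-15420

Step 1: a(3) = -1*(-33) + 2*(10) - 3*(38) = -61; iterating: a(3)=-61, a(4)=-35, a(5)=12, a(6)=101, a(7)=28, a(8)=138, a(9)=-385, a(10)=577, a(11)=-1761, a(12)=4070, a(13)=-9323; answer -9323
Step 2: A1 = -9323; m = 0; cross terms: (-14*-36 - -4*-37)=356, (-4*-20 - 35*-36)=1340, (35*35 - 0*-20)=1225, (0*13 - -16*35)=560, (-16*-37 - -14*13)=774; twice the area = |4255| = 4255; area = 4255/2; boundary points = 1 + 1 + 5 + 2 + 2 = 11; strictly interior points = area - boundary/2 + 1 = 2123; answer 2123
Step 3: A2 = 2123; r = 40; T(2) = 1*(-50) + 1*(40) = -10; iterating: T(2)=-10, T(3)=-60, T(4)=-70, T(5)=-130, T(6)=-200, T(7)=-330, T(8)=-530, T(9)=-860, T(10)=-1390, T(11)=-2250, T(12)=-3640, T(13)=-5890, T(14)=-9530, T(15)=-15420; answer -15420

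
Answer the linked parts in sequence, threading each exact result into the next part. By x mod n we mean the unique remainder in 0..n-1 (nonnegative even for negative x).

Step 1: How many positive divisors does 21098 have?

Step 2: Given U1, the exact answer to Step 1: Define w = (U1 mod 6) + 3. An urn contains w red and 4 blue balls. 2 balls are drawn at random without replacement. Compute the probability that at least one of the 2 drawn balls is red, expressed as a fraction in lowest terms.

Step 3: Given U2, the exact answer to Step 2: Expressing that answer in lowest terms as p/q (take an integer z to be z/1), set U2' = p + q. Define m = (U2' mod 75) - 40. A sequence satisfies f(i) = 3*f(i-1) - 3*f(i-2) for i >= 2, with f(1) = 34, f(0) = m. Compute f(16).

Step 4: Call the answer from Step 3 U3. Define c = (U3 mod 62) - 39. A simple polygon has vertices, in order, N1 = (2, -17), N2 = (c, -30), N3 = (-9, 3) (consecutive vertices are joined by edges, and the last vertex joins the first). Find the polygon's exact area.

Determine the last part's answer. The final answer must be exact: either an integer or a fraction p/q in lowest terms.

883/2

Step 1: 21098 = 2 * 7 * 11 * 137; number of divisors = (1+1) * (1+1) * (1+1) * (1+1) = 16; answer 16
Step 2: U1 = 16; w = 7; total draws C(11,2) = 55; complement C(4,2) = 6; favorable 55 - 6 = 49; P = 49/55; answer 49/55
Step 3: U2 = 49/55; threaded value p + q = 104; m = -11; f(2) = 3*(34) - 3*(-11) = 135; iterating: f(2)=135, f(3)=303, f(4)=504, f(5)=603, f(6)=297, f(7)=-918, f(8)=-3645, f(9)=-8181, f(10)=-13608, f(11)=-16281, f(12)=-8019, f(13)=24786, f(14)=98415, f(15)=220887, f(16)=367416; answer 367416
Step 4: U3 = 367416; c = -35; cross terms: (2*-30 - -35*-17)=-655, (-35*3 - -9*-30)=-375, (-9*-17 - 2*3)=147; twice the area = |-883| = 883; area = 883/2; answer 883/2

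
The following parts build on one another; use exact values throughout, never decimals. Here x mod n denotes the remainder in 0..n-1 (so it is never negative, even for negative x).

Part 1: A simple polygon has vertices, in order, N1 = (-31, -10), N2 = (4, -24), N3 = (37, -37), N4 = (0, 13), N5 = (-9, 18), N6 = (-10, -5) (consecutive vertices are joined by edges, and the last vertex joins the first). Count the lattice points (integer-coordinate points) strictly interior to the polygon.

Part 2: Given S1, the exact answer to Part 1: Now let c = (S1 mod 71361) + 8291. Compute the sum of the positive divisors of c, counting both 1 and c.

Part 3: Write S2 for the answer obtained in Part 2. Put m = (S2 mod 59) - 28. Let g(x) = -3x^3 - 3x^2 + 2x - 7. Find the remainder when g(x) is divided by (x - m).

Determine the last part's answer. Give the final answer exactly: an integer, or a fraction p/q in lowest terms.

4721

Part 1: cross terms: (-31*-24 - 4*-10)=784, (4*-37 - 37*-24)=740, (37*13 - 0*-37)=481, (0*18 - -9*13)=117, (-9*-5 - -10*18)=225, (-10*-10 - -31*-5)=-55; twice the area = |2292| = 2292; area = 1146; boundary points = 7 + 1 + 1 + 1 + 1 + 1 = 12; strictly interior points = area - boundary/2 + 1 = 1141; answer 1141
Part 2: S1 = 1141; c = 9432; 9432 = 2^3 * 3^2 * 131; sigma = (1 + 2 + 4 + 8) * (1 + 3 + 9) * (1 + 131) = 15 * 13 * 132 = 25740; answer 25740
Part 3: S2 = 25740; m = -12; remainder = value at the root: -3*(-12)^3 - 3*(-12)^2 + 2*(-12)^1 - 7 = (5184) + (-432) + (-24) + (-7) = 4721; answer 4721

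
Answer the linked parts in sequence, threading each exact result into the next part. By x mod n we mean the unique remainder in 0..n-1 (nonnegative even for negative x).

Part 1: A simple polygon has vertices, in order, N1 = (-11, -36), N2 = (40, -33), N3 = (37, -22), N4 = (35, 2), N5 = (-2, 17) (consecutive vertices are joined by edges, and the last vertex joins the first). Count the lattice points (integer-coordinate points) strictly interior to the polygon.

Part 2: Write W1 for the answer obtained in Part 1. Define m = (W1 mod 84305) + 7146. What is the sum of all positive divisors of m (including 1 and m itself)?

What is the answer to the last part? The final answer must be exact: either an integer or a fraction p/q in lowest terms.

18144

Part 1: cross terms: (-11*-33 - 40*-36)=1803, (40*-22 - 37*-33)=341, (37*2 - 35*-22)=844, (35*17 - -2*2)=599, (-2*-36 - -11*17)=259; twice the area = |3846| = 3846; area = 1923; boundary points = 3 + 1 + 2 + 1 + 1 = 8; strictly interior points = area - boundary/2 + 1 = 1920; answer 1920
Part 2: W1 = 1920; m = 9066; 9066 = 2 * 3 * 1511; sigma = (1 + 2) * (1 + 3) * (1 + 1511) = 3 * 4 * 1512 = 18144; answer 18144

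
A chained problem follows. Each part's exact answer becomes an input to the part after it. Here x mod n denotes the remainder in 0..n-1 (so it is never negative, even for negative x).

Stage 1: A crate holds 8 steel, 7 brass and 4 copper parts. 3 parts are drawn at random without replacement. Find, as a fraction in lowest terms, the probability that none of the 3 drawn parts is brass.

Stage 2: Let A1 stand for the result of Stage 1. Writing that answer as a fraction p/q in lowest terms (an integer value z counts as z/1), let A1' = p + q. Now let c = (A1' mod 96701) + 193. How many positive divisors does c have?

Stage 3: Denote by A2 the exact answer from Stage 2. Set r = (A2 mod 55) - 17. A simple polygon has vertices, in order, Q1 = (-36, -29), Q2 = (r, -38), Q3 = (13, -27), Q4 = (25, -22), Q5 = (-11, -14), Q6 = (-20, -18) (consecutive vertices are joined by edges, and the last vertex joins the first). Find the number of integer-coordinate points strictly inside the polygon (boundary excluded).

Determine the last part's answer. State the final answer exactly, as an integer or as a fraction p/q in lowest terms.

738

Stage 1: total draws C(19,3) = 969; favorable C(12,3) = 220; P = 220/969; answer 220/969
Stage 2: A1 = 220/969; threaded value p + q = 1189; c = 1382; 1382 = 2 * 691; number of divisors = (1+1) * (1+1) = 4; answer 4
Stage 3: A2 = 4; r = -13; cross terms: (-36*-38 - -13*-29)=991, (-13*-27 - 13*-38)=845, (13*-22 - 25*-27)=389, (25*-14 - -11*-22)=-592, (-11*-18 - -20*-14)=-82, (-20*-29 - -36*-18)=-68; twice the area = |1483| = 1483; area = 1483/2; boundary points = 1 + 1 + 1 + 4 + 1 + 1 = 9; strictly interior points = area - boundary/2 + 1 = 738; answer 738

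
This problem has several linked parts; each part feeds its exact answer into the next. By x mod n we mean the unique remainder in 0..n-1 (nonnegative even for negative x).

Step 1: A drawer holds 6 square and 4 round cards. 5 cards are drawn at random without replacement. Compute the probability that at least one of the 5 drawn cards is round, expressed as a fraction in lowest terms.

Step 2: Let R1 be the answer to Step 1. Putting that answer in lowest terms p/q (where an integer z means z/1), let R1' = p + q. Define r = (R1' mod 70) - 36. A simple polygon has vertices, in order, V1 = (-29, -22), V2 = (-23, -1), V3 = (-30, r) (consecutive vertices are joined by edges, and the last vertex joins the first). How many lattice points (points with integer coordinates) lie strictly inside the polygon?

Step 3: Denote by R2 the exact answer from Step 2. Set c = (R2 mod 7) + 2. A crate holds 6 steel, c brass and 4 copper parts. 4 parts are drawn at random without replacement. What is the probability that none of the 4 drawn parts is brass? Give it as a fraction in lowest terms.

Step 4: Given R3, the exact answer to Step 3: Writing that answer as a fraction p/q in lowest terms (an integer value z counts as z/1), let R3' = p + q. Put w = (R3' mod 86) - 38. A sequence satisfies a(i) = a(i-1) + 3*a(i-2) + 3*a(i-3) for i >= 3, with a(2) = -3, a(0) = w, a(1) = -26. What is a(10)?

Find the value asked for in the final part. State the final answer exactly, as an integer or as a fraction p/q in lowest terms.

-72015

Step 1: total draws C(10,5) = 252; complement C(6,5) = 6; favorable 252 - 6 = 246; P = 41/42; answer 41/42
Step 2: R1 = 41/42; threaded value p + q = 83; r = -23; cross terms: (-29*-1 - -23*-22)=-477, (-23*-23 - -30*-1)=499, (-30*-22 - -29*-23)=-7; twice the area = |15| = 15; area = 15/2; boundary points = 3 + 1 + 1 = 5; strictly interior points = area - boundary/2 + 1 = 6; answer 6
Step 3: R2 = 6; c = 8; total draws C(18,4) = 3060; favorable C(10,4) = 210; P = 7/102; answer 7/102
Step 4: R3 = 7/102; threaded value p + q = 109; w = -15; a(3) = 1*(-3) + 3*(-26) + 3*(-15) = -126; iterating: a(3)=-126, a(4)=-213, a(5)=-600, a(6)=-1617, a(7)=-4056, a(8)=-10707, a(9)=-27726, a(10)=-72015; answer -72015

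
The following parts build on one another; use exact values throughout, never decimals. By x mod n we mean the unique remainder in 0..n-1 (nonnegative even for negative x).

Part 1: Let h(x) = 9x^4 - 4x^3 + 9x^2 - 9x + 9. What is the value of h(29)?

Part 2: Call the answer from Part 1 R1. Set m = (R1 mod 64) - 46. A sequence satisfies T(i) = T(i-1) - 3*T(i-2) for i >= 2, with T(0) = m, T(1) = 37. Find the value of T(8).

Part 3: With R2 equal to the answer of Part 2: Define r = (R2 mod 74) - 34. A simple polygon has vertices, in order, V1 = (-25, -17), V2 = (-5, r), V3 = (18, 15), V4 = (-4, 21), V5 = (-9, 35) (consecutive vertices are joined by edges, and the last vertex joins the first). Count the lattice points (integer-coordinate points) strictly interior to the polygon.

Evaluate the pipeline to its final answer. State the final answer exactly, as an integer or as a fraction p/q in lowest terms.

1329

Part 1: 9*(29)^4 - 4*(29)^3 + 9*(29)^2 - 9*(29)^1 + 9 = (6365529) + (-97556) + (7569) + (-261) + (9) = 6275290; answer 6275290
Part 2: R1 = 6275290; m = -20; T(2) = 1*(37) - 3*(-20) = 97; iterating: T(2)=97, T(3)=-14, T(4)=-305, T(5)=-263, T(6)=652, T(7)=1441, T(8)=-515; answer -515
Part 3: R2 = -515; r = -31; cross terms: (-25*-31 - -5*-17)=690, (-5*15 - 18*-31)=483, (18*21 - -4*15)=438, (-4*35 - -9*21)=49, (-9*-17 - -25*35)=1028; twice the area = |2688| = 2688; area = 1344; boundary points = 2 + 23 + 2 + 1 + 4 = 32; strictly interior points = area - boundary/2 + 1 = 1329; answer 1329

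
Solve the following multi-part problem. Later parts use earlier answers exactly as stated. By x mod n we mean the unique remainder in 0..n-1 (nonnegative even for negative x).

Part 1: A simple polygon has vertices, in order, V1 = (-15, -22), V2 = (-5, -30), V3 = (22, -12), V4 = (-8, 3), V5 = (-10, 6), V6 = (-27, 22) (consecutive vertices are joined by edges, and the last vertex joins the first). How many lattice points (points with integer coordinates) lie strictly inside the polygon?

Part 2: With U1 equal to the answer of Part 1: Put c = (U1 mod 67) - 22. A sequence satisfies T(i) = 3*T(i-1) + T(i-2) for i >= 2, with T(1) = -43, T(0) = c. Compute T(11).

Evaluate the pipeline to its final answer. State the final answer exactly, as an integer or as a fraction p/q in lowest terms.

Part 1: cross terms: (-15*-30 - -5*-22)=340, (-5*-12 - 22*-30)=720, (22*3 - -8*-12)=-30, (-8*6 - -10*3)=-18, (-10*22 - -27*6)=-58, (-27*-22 - -15*22)=924; twice the area = |1878| = 1878; area = 939; boundary points = 2 + 9 + 15 + 1 + 1 + 4 = 32; strictly interior points = area - boundary/2 + 1 = 924; answer 924
Part 2: U1 = 924; c = 31; T(2) = 3*(-43) + 1*(31) = -98; iterating: T(2)=-98, T(3)=-337, T(4)=-1109, T(5)=-3664, T(6)=-12101, T(7)=-39967, T(8)=-132002, T(9)=-435973, T(10)=-1439921, T(11)=-4755736; answer -4755736

-4755736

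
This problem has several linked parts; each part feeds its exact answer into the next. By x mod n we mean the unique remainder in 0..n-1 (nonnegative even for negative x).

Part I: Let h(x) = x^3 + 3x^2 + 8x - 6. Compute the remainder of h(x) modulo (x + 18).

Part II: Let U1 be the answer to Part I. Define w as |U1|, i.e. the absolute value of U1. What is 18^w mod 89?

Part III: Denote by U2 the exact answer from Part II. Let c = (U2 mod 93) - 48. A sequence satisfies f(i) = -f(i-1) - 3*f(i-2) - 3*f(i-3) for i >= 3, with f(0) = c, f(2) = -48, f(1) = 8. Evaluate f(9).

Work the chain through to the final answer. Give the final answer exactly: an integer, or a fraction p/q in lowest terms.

Part I: remainder = value at the root: 1*(-18)^3 + 3*(-18)^2 + 8*(-18)^1 - 6 = (-5832) + (972) + (-144) + (-6) = -5010; answer -5010
Part II: U1 = -5010; w = 5010; squarings mod 89: 18^1=18, 18^2=57, 18^4=45, 18^8=67, 18^16=39, 18^32=8, 18^64=64, 18^128=2, 18^256=4, 18^512=16, 18^1024=78, 18^2048=32, 18^4096=45; 18^5010 = 18^2 * 18^16 * 18^128 * 18^256 * 18^512 * 18^4096 = 50 (mod 89); answer 50
Part III: U2 = 50; c = 2; f(3) = -1*(-48) - 3*(8) - 3*(2) = 18; iterating: f(3)=18, f(4)=102, f(5)=-12, f(6)=-348, f(7)=78, f(8)=1002, f(9)=-192; answer -192

-192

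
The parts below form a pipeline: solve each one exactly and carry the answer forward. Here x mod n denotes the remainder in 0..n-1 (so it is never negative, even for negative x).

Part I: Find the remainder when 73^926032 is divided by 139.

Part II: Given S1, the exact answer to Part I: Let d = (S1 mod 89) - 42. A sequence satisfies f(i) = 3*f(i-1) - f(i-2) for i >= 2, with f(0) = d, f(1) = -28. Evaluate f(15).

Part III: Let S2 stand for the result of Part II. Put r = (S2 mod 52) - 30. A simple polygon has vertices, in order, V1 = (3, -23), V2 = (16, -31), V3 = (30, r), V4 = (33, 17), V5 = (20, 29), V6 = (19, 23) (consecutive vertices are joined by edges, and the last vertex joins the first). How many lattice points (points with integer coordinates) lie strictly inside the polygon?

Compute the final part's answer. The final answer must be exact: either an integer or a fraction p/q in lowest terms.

Part I: squarings mod 139: 73^1=73, 73^2=47, 73^4=124, 73^8=86, 73^16=29, 73^32=7, 73^64=49, 73^128=38, 73^256=54, 73^512=136, 73^1024=9, 73^2048=81, 73^4096=28, 73^8192=89, 73^16384=137, 73^32768=4, 73^65536=16, 73^131072=117, 73^262144=67, 73^524288=41; 73^926032 = 73^16 * 73^64 * 73^256 * 73^8192 * 73^131072 * 73^262144 * 73^524288 = 13 (mod 139); answer 13
Part II: S1 = 13; d = -29; f(2) = 3*(-28) - 1*(-29) = -55; iterating: f(2)=-55, f(3)=-137, f(4)=-356, f(5)=-931, f(6)=-2437, f(7)=-6380, f(8)=-16703, f(9)=-43729, f(10)=-114484, f(11)=-299723, f(12)=-784685, f(13)=-2054332, f(14)=-5378311, f(15)=-14080601; answer -14080601
Part III: S2 = -14080601; r = -19; cross terms: (3*-31 - 16*-23)=275, (16*-19 - 30*-31)=626, (30*17 - 33*-19)=1137, (33*29 - 20*17)=617, (20*23 - 19*29)=-91, (19*-23 - 3*23)=-506; twice the area = |2058| = 2058; area = 1029; boundary points = 1 + 2 + 3 + 1 + 1 + 2 = 10; strictly interior points = area - boundary/2 + 1 = 1025; answer 1025

1025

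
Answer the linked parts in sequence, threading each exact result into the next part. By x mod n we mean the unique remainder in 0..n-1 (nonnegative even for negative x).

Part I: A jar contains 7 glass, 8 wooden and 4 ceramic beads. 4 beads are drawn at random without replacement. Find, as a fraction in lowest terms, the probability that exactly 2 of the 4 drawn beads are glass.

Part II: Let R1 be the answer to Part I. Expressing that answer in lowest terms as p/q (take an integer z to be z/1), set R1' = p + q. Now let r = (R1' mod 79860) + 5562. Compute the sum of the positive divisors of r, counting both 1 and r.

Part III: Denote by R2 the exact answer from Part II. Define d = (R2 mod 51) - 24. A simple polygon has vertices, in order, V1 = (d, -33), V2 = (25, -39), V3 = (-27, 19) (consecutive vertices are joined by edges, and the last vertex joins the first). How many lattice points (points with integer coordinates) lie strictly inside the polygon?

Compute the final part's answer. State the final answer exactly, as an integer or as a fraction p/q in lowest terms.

37

Part I: total draws C(19,4) = 3876; favorable C(7,2)*C(12,2) = 1386; P = 231/646; answer 231/646
Part II: R1 = 231/646; threaded value p + q = 877; r = 6439; 6439 = 47 * 137; sigma = (1 + 47) * (1 + 137) = 48 * 138 = 6624; answer 6624
Part III: R2 = 6624; d = 21; cross terms: (21*-39 - 25*-33)=6, (25*19 - -27*-39)=-578, (-27*-33 - 21*19)=492; twice the area = |-80| = 80; area = 40; boundary points = 2 + 2 + 4 = 8; strictly interior points = area - boundary/2 + 1 = 37; answer 37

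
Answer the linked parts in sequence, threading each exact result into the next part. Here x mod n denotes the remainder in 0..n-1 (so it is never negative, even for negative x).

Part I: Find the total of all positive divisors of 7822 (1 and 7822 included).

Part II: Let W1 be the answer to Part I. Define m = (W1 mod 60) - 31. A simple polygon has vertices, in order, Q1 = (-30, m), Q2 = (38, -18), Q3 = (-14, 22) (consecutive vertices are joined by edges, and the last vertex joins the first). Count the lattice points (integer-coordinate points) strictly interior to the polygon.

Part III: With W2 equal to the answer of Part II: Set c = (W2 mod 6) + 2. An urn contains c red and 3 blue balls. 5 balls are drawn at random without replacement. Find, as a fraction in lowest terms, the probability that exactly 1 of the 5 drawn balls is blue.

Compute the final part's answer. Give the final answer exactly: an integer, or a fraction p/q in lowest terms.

Part I: 7822 = 2 * 3911; sigma = (1 + 2) * (1 + 3911) = 3 * 3912 = 11736; answer 11736
Part II: W1 = 11736; m = 5; cross terms: (-30*-18 - 38*5)=350, (38*22 - -14*-18)=584, (-14*5 - -30*22)=590; twice the area = |1524| = 1524; area = 762; boundary points = 1 + 4 + 1 = 6; strictly interior points = area - boundary/2 + 1 = 760; answer 760
Part III: W2 = 760; c = 6; total draws C(9,5) = 126; favorable C(3,1)*C(6,4) = 45; P = 5/14; answer 5/14

5/14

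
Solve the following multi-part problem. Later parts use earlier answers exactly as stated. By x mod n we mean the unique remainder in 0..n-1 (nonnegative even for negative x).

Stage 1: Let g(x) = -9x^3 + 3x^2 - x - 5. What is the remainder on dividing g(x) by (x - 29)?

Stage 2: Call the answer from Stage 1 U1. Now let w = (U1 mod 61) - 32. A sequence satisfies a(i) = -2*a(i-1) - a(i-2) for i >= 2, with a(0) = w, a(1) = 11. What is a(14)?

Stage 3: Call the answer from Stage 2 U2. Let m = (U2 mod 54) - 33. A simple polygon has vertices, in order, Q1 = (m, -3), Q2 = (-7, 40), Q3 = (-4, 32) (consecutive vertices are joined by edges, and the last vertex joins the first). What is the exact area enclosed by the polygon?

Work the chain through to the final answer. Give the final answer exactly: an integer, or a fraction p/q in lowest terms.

81/2

Stage 1: remainder = value at the root: -9*(29)^3 + 3*(29)^2 - 1*(29)^1 - 5 = (-219501) + (2523) + (-29) + (-5) = -217012; answer -217012
Stage 2: U1 = -217012; w = -6; a(2) = -2*(11) - 1*(-6) = -16; iterating: a(2)=-16, a(3)=21, a(4)=-26, a(5)=31, a(6)=-36, a(7)=41, a(8)=-46, a(9)=51, a(10)=-56, a(11)=61, a(12)=-66, a(13)=71, a(14)=-76; answer -76
Stage 3: U2 = -76; m = -1; cross terms: (-1*40 - -7*-3)=-61, (-7*32 - -4*40)=-64, (-4*-3 - -1*32)=44; twice the area = |-81| = 81; area = 81/2; answer 81/2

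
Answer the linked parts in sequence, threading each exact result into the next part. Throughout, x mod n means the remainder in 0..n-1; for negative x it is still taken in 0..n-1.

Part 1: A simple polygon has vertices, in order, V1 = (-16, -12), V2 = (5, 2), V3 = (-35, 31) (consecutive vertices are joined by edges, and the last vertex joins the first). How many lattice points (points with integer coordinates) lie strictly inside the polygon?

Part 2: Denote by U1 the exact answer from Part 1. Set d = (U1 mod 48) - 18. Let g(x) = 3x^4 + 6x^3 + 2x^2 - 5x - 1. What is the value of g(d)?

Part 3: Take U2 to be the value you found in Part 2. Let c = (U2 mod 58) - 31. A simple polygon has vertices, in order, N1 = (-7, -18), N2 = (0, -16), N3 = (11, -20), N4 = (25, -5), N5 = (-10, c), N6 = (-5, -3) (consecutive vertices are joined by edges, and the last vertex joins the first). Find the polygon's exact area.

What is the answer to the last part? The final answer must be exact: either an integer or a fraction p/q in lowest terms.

751

Part 1: cross terms: (-16*2 - 5*-12)=28, (5*31 - -35*2)=225, (-35*-12 - -16*31)=916; twice the area = |1169| = 1169; area = 1169/2; boundary points = 7 + 1 + 1 = 9; strictly interior points = area - boundary/2 + 1 = 581; answer 581
Part 2: U1 = 581; d = -13; 3*(-13)^4 + 6*(-13)^3 + 2*(-13)^2 - 5*(-13)^1 - 1 = (85683) + (-13182) + (338) + (65) + (-1) = 72903; answer 72903
Part 3: U2 = 72903; c = 24; cross terms: (-7*-16 - 0*-18)=112, (0*-20 - 11*-16)=176, (11*-5 - 25*-20)=445, (25*24 - -10*-5)=550, (-10*-3 - -5*24)=150, (-5*-18 - -7*-3)=69; twice the area = |1502| = 1502; area = 751; answer 751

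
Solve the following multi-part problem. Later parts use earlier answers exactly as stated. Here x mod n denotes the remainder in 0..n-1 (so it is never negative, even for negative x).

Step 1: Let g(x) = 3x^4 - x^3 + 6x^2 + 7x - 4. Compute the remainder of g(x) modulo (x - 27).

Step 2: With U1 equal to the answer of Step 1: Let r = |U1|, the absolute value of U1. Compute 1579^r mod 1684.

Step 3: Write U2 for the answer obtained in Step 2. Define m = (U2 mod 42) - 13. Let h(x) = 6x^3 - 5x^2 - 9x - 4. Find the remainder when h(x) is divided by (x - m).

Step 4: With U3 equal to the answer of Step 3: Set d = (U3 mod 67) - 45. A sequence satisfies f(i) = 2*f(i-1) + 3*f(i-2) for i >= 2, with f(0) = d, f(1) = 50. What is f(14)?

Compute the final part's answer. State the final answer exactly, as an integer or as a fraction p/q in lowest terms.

Step 1: remainder = value at the root: 3*(27)^4 - 1*(27)^3 + 6*(27)^2 + 7*(27)^1 - 4 = (1594323) + (-19683) + (4374) + (189) + (-4) = 1579199; answer 1579199
Step 2: U1 = 1579199; r = 1579199; squarings mod 1684: 1579^1=1579, 1579^2=921, 1579^4=1189, 1579^8=845, 1579^16=9, 1579^32=81, 1579^64=1509, 1579^128=313, 1579^256=297, 1579^512=641, 1579^1024=1669, 1579^2048=225, 1579^4096=105, 1579^8192=921, 1579^16384=1189, 1579^32768=845, 1579^65536=9, 1579^131072=81, 1579^262144=1509, 1579^524288=313, 1579^1048576=297; 1579^1579199 = 1579^1 * 1579^2 * 1579^4 * 1579^8 * 1579^16 * 1579^32 * 1579^128 * 1579^2048 * 1579^4096 * 1579^524288 * 1579^1048576 = 1267 (mod 1684); answer 1267
Step 3: U2 = 1267; m = -6; remainder = value at the root: 6*(-6)^3 - 5*(-6)^2 - 9*(-6)^1 - 4 = (-1296) + (-180) + (54) + (-4) = -1426; answer -1426
Step 4: U3 = -1426; d = 3; f(2) = 2*(50) + 3*(3) = 109; iterating: f(2)=109, f(3)=368, f(4)=1063, f(5)=3230, f(6)=9649, f(7)=28988, f(8)=86923, f(9)=260810, f(10)=782389, f(11)=2347208, f(12)=7041583, f(13)=21124790, f(14)=63374329; answer 63374329

63374329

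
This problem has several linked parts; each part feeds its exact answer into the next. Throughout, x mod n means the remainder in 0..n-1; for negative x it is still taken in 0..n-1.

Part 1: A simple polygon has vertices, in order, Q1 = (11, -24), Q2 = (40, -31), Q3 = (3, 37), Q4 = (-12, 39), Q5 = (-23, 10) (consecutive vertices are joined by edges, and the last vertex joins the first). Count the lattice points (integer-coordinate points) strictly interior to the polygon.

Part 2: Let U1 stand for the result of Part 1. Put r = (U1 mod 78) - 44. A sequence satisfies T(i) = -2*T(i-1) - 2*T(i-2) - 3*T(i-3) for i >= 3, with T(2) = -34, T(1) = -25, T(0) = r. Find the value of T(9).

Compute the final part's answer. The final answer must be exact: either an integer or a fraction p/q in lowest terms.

3428

Part 1: cross terms: (11*-31 - 40*-24)=619, (40*37 - 3*-31)=1573, (3*39 - -12*37)=561, (-12*10 - -23*39)=777, (-23*-24 - 11*10)=442; twice the area = |3972| = 3972; area = 1986; boundary points = 1 + 1 + 1 + 1 + 34 = 38; strictly interior points = area - boundary/2 + 1 = 1968; answer 1968
Part 2: U1 = 1968; r = -26; T(3) = -2*(-34) - 2*(-25) - 3*(-26) = 196; iterating: T(3)=196, T(4)=-249, T(5)=208, T(6)=-506, T(7)=1343, T(8)=-2298, T(9)=3428; answer 3428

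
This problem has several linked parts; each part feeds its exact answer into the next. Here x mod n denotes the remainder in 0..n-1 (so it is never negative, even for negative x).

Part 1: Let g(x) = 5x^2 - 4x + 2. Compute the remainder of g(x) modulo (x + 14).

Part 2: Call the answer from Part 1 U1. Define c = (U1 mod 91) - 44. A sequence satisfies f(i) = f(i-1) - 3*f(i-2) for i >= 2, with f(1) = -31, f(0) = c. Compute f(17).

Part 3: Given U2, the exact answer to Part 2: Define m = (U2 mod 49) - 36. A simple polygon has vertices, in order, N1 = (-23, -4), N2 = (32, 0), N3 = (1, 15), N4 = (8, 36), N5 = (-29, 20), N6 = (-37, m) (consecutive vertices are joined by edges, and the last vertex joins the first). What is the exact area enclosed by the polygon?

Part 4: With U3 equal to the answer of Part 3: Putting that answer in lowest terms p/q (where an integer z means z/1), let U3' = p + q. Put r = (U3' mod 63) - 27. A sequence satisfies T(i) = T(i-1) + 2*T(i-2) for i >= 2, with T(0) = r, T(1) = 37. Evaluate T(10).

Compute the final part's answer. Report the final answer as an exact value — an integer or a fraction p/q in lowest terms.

Part 1: remainder = value at the root: 5*(-14)^2 - 4*(-14)^1 + 2 = (980) + (56) + (2) = 1038; answer 1038
Part 2: U1 = 1038; c = -7; f(2) = 1*(-31) - 3*(-7) = -10; iterating: f(2)=-10, f(3)=83, f(4)=113, f(5)=-136, f(6)=-475, f(7)=-67, f(8)=1358, f(9)=1559, f(10)=-2515, f(11)=-7192, f(12)=353, f(13)=21929, f(14)=20870, f(15)=-44917, f(16)=-107527, f(17)=27224; answer 27224
Part 3: U2 = 27224; m = -7; cross terms: (-23*0 - 32*-4)=128, (32*15 - 1*0)=480, (1*36 - 8*15)=-84, (8*20 - -29*36)=1204, (-29*-7 - -37*20)=943, (-37*-4 - -23*-7)=-13; twice the area = |2658| = 2658; area = 1329; answer 1329
Part 4: U3 = 1329; threaded value p + q = 1330; r = -20; T(2) = 1*(37) + 2*(-20) = -3; iterating: T(2)=-3, T(3)=71, T(4)=65, T(5)=207, T(6)=337, T(7)=751, T(8)=1425, T(9)=2927, T(10)=5777; answer 5777

5777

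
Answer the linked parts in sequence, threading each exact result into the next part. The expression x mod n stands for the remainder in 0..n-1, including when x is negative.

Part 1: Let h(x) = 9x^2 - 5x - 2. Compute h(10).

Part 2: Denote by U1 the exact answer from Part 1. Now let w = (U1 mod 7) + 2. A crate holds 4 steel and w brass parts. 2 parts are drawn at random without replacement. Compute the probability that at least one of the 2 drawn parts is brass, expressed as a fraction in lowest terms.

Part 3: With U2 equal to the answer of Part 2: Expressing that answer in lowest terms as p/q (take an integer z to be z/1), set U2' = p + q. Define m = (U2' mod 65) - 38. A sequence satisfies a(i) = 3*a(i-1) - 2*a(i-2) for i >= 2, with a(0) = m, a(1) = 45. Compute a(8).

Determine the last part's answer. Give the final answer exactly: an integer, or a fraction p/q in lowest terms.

Part 1: 9*(10)^2 - 5*(10)^1 - 2 = (900) + (-50) + (-2) = 848; answer 848
Part 2: U1 = 848; w = 3; total draws C(7,2) = 21; complement C(4,2) = 6; favorable 21 - 6 = 15; P = 5/7; answer 5/7
Part 3: U2 = 5/7; threaded value p + q = 12; m = -26; a(2) = 3*(45) - 2*(-26) = 187; iterating: a(2)=187, a(3)=471, a(4)=1039, a(5)=2175, a(6)=4447, a(7)=8991, a(8)=18079; answer 18079

18079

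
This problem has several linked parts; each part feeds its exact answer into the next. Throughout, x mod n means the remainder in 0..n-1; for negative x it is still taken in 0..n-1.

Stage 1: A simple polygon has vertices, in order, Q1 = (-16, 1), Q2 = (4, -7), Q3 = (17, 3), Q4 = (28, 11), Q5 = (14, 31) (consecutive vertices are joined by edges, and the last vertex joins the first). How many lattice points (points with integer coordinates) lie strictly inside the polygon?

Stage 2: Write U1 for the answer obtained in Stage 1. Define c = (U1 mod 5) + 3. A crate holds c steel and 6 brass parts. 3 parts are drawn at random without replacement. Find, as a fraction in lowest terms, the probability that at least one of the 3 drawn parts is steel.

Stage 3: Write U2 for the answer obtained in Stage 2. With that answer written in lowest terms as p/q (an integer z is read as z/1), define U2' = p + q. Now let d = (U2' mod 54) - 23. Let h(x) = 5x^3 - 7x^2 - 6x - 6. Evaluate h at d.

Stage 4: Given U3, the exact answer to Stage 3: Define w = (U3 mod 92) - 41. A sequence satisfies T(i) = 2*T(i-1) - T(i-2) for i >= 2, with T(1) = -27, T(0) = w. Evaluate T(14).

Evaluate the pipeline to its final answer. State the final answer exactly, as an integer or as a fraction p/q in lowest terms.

-131

Stage 1: cross terms: (-16*-7 - 4*1)=108, (4*3 - 17*-7)=131, (17*11 - 28*3)=103, (28*31 - 14*11)=714, (14*1 - -16*31)=510; twice the area = |1566| = 1566; area = 783; boundary points = 4 + 1 + 1 + 2 + 30 = 38; strictly interior points = area - boundary/2 + 1 = 765; answer 765
Stage 2: U1 = 765; c = 3; total draws C(9,3) = 84; complement C(6,3) = 20; favorable 84 - 20 = 64; P = 16/21; answer 16/21
Stage 3: U2 = 16/21; threaded value p + q = 37; d = 14; 5*(14)^3 - 7*(14)^2 - 6*(14)^1 - 6 = (13720) + (-1372) + (-84) + (-6) = 12258; answer 12258
Stage 4: U3 = 12258; w = -19; T(2) = 2*(-27) - 1*(-19) = -35; iterating: T(2)=-35, T(3)=-43, T(4)=-51, T(5)=-59, T(6)=-67, T(7)=-75, T(8)=-83, T(9)=-91, T(10)=-99, T(11)=-107, T(12)=-115, T(13)=-123, T(14)=-131; answer -131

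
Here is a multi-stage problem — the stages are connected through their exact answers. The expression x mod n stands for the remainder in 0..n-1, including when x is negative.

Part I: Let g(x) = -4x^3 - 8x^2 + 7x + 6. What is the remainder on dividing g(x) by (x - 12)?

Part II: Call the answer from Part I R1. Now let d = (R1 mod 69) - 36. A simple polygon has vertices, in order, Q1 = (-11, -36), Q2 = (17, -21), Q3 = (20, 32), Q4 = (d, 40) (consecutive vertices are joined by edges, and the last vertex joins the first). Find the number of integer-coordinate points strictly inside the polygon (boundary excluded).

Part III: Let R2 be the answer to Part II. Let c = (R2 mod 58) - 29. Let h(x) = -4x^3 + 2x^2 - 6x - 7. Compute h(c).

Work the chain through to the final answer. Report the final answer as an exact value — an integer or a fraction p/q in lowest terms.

-13147

Part I: remainder = value at the root: -4*(12)^3 - 8*(12)^2 + 7*(12)^1 + 6 = (-6912) + (-1152) + (84) + (6) = -7974; answer -7974
Part II: R1 = -7974; d = -6; cross terms: (-11*-21 - 17*-36)=843, (17*32 - 20*-21)=964, (20*40 - -6*32)=992, (-6*-36 - -11*40)=656; twice the area = |3455| = 3455; area = 3455/2; boundary points = 1 + 1 + 2 + 1 = 5; strictly interior points = area - boundary/2 + 1 = 1726; answer 1726
Part III: R2 = 1726; c = 15; -4*(15)^3 + 2*(15)^2 - 6*(15)^1 - 7 = (-13500) + (450) + (-90) + (-7) = -13147; answer -13147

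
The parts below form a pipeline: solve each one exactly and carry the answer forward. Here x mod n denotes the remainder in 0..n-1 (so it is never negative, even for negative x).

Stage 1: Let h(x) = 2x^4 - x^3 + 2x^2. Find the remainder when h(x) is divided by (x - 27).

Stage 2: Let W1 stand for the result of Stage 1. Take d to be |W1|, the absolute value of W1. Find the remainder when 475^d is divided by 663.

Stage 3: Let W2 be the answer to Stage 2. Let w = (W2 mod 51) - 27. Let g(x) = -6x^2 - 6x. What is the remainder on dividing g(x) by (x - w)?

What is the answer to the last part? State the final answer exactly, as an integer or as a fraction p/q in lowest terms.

Stage 1: remainder = value at the root: 2*(27)^4 - 1*(27)^3 + 2*(27)^2 = (1062882) + (-19683) + (1458) = 1044657; answer 1044657
Stage 2: W1 = 1044657; d = 1044657; squarings mod 663: 475^1=475, 475^2=205, 475^4=256, 475^8=562, 475^16=256, 475^32=562, 475^64=256, 475^128=562, 475^256=256, 475^512=562, 475^1024=256, 475^2048=562, 475^4096=256, 475^8192=562, 475^16384=256, 475^32768=562, 475^65536=256, 475^131072=562, 475^262144=256, 475^524288=562; 475^1044657 = 475^1 * 475^16 * 475^32 * 475^128 * 475^4096 * 475^8192 * 475^16384 * 475^32768 * 475^65536 * 475^131072 * 475^262144 * 475^524288 = 424 (mod 663); answer 424
Stage 3: W2 = 424; w = -11; remainder = value at the root: -6*(-11)^2 - 6*(-11)^1 = (-726) + (66) = -660; answer -660

-660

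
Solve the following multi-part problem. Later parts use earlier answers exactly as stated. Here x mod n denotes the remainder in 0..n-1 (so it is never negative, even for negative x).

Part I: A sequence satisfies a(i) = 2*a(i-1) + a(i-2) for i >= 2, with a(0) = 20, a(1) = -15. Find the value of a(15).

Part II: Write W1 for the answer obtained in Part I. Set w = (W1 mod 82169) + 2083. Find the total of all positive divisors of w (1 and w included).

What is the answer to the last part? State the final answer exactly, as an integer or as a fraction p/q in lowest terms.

Part I: a(2) = 2*(-15) + 1*(20) = -10; iterating: a(2)=-10, a(3)=-35, a(4)=-80, a(5)=-195, a(6)=-470, a(7)=-1135, a(8)=-2740, a(9)=-6615, a(10)=-15970, a(11)=-38555, a(12)=-93080, a(13)=-224715, a(14)=-542510, a(15)=-1309735; answer -1309735
Part II: W1 = -1309735; w = 7052; 7052 = 2^2 * 41 * 43; sigma = (1 + 2 + 4) * (1 + 41) * (1 + 43) = 7 * 42 * 44 = 12936; answer 12936

12936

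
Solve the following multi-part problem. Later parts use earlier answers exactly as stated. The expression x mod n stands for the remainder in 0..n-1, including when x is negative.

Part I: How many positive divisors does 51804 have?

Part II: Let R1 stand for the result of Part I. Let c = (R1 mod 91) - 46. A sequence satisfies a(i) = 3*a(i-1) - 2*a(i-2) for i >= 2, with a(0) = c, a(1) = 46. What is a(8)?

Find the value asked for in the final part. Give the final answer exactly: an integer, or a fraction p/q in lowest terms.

Part I: 51804 = 2^2 * 3^2 * 1439; number of divisors = (2+1) * (2+1) * (1+1) = 18; answer 18
Part II: R1 = 18; c = -28; a(2) = 3*(46) - 2*(-28) = 194; iterating: a(2)=194, a(3)=490, a(4)=1082, a(5)=2266, a(6)=4634, a(7)=9370, a(8)=18842; answer 18842

18842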